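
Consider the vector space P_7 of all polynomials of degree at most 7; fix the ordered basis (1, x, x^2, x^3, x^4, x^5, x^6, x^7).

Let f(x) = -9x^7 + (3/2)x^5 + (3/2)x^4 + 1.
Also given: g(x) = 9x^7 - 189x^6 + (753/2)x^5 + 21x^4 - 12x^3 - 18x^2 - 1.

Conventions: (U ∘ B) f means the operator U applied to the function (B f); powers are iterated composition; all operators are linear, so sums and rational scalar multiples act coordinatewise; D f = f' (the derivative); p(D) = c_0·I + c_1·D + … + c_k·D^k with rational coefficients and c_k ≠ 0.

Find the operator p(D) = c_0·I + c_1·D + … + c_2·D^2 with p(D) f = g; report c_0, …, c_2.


D^0 f = -9x^7 + (3/2)x^5 + (3/2)x^4 + 1
D^1 f = -63x^6 + (15/2)x^4 + 6x^3
D^2 f = -378x^5 + 30x^3 + 18x^2
matching coefficients of g against c_0 f + c_1 Df + … from the top degree down determines the c_i
solution: c_0 = -1, c_1 = 3, c_2 = -1

c_0 = -1, c_1 = 3, c_2 = -1


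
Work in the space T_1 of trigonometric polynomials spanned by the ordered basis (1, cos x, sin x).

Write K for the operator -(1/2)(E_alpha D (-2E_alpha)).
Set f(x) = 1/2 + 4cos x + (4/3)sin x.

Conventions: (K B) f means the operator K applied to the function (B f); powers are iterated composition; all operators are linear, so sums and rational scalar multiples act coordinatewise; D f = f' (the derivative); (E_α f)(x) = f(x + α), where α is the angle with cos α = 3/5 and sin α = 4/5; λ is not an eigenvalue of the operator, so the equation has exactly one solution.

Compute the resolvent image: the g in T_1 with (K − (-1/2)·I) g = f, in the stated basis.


write g with unknown coordinates in the stated basis and equate coefficients in (K − (-1/2)·I) g = f
solving from the highest basis element down gives g = 1 - (440/87)cos x - (520/87)sin x
check: K g = (568/87)cos x + (376/87)sin x
so K g − (-1/2)·g = 1/2 + 4cos x + (4/3)sin x = f ✓

g(x) = 1 - (440/87)cos x - (520/87)sin x


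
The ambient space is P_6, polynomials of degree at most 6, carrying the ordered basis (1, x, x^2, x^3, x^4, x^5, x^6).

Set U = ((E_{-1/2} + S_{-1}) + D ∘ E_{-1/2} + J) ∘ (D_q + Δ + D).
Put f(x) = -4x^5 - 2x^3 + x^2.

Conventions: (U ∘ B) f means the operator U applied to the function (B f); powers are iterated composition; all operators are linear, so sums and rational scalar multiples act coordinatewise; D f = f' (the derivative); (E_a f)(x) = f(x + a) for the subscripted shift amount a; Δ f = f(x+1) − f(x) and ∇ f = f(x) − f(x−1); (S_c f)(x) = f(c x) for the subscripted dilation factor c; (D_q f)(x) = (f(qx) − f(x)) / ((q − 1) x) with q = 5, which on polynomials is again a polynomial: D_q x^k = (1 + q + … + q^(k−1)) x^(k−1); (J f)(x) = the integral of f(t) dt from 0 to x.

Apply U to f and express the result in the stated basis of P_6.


D_q f = -3124x^4 - 62x^2 + 6x
Δ f = -20x^4 - 40x^3 - 46x^2 - 24x - 5
D f = -20x^4 - 6x^2 + 2x
(D_q + Δ + D) f = -3164x^4 - 40x^3 - 114x^2 - 16x - 5
E_{-1/2} (D_q + Δ + D) f = -3164x^4 + 6288x^3 - 4800x^2 + 1650x - 873/4
S_{-1} (D_q + Δ + D) f = -3164x^4 + 40x^3 - 114x^2 + 16x - 5
(E_{-1/2} + S_{-1}) (D_q + Δ + D) f = -6328x^4 + 6328x^3 - 4914x^2 + 1666x - 893/4
E_{-1/2} (D_q + Δ + D) f = -3164x^4 + 6288x^3 - 4800x^2 + 1650x - 873/4
D E_{-1/2} (D_q + Δ + D) f = -12656x^3 + 18864x^2 - 9600x + 1650
J (D_q + Δ + D) f = -(3164/5)x^5 - 10x^4 - 38x^3 - 8x^2 - 5x
((E_{-1/2} + S_{-1}) + D ∘ E_{-1/2} + J) (D_q + Δ + D) f = -(3164/5)x^5 - 6338x^4 - 6366x^3 + 13942x^2 - 7939x + 5707/4

the result is g(x) = -(3164/5)x^5 - 6338x^4 - 6366x^3 + 13942x^2 - 7939x + 5707/4


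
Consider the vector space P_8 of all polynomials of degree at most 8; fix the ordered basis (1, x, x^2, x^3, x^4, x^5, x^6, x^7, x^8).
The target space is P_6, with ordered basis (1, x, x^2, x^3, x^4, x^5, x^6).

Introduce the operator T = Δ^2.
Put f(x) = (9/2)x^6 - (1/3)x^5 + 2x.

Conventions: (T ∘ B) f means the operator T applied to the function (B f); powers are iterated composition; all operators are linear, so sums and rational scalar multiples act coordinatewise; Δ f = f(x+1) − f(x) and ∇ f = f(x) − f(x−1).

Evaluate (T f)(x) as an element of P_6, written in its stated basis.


Δ f = 27x^5 + (395/6)x^4 + (260/3)x^3 + (385/6)x^2 + (76/3)x + 37/6
Δ Δ f = 135x^4 + (1600/3)x^3 + 925x^2 + (2360/3)x + 269

the image equals g(x) = 135x^4 + (1600/3)x^3 + 925x^2 + (2360/3)x + 269


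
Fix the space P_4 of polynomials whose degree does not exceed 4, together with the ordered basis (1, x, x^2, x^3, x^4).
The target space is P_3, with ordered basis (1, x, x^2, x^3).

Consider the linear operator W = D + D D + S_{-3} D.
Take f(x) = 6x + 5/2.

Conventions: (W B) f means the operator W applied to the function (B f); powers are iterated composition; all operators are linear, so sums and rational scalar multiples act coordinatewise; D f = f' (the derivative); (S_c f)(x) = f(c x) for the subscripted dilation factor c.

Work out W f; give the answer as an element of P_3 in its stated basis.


the result is g(x) = 12

D f = 6
D f = 6
D D f = 0
D f = 6
S_{-3} D f = 6
(D + D D + S_{-3} D) f = 12


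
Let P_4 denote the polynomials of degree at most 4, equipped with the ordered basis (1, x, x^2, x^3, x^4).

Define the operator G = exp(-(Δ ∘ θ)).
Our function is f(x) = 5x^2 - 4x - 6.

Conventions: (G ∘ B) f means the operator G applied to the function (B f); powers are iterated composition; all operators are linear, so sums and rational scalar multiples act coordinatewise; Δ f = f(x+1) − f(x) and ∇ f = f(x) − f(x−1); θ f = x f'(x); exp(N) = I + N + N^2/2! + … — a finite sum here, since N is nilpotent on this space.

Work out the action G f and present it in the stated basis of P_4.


order-1 term: -20x - 6
order-2 term: 10
the series for exp(-(Δ ∘ θ)) f terminates at order 2
exp(-(Δ ∘ θ)) f = 5x^2 - 24x - 2

g(x) = 5x^2 - 24x - 2


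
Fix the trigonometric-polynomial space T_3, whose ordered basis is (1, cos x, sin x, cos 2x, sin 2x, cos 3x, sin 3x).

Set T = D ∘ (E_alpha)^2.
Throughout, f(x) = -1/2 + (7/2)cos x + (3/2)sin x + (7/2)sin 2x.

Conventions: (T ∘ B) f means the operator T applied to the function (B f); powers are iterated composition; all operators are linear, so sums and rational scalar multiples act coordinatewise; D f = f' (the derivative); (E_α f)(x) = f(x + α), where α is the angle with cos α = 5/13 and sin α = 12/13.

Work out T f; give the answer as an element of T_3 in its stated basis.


E_alpha f = -1/2 + (71/26)cos x - (69/26)sin x + (420/169)cos 2x - (833/338)sin 2x
E_alpha E_alpha f = -1/2 - (473/338)cos x - (1197/338)sin x - (99960/28561)cos 2x - (1673/57122)sin 2x
D (E_alpha)^2 f = -(1197/338)cos x + (473/338)sin x - (1673/28561)cos 2x + (199920/28561)sin 2x

the image equals g(x) = -(1197/338)cos x + (473/338)sin x - (1673/28561)cos 2x + (199920/28561)sin 2x


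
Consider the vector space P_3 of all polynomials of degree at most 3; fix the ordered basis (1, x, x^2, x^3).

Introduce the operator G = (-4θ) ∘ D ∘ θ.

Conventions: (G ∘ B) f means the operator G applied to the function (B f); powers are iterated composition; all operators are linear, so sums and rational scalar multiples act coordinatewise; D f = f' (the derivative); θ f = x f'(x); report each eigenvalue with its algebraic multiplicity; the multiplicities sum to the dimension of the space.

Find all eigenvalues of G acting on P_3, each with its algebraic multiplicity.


λ = 0 (multiplicity 4)

image of 1: 0
image of x: 0
image of x^2: -16x
image of x^3: -72x^2
the matrix is upper triangular; its diagonal is (0, 0, 0, 0)
for a triangular matrix the eigenvalues are the diagonal entries, with algebraic multiplicity their repetition count


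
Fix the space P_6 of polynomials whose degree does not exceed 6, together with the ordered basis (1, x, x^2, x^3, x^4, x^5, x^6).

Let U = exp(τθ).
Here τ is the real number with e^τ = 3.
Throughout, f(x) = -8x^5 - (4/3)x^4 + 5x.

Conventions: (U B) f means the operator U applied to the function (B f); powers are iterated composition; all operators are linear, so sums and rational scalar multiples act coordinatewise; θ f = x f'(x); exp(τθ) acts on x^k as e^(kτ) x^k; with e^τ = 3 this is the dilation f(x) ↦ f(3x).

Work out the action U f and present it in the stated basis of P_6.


g(x) = -1944x^5 - 108x^4 + 15x

exp(τθ) x^k = e^(kτ) x^k; with e^τ = 3 this sends x^k to 3^k x^k
x ↦ 3 x
x^4 ↦ 81 x^4
x^5 ↦ 243 x^5
applying this coordinatewise to f: exp(τθ) f = -1944x^5 - 108x^4 + 15x


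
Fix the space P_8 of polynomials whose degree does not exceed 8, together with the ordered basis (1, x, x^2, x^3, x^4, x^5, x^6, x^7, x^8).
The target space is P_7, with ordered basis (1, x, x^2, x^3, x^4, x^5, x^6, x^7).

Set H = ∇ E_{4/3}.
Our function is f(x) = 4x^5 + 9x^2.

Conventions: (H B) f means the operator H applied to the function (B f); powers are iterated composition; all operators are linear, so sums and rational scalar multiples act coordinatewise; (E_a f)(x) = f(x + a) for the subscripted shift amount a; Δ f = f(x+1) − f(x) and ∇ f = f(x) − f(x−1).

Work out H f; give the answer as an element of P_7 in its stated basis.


g(x) = 20x^4 + (200/3)x^3 + (280/3)x^2 + (2186/27)x + 2579/81

E_{4/3} f = 4x^5 + (80/3)x^4 + (640/9)x^3 + (2803/27)x^2 + (7064/81)x + 7984/243
∇ E_{4/3} f = 20x^4 + (200/3)x^3 + (280/3)x^2 + (2186/27)x + 2579/81


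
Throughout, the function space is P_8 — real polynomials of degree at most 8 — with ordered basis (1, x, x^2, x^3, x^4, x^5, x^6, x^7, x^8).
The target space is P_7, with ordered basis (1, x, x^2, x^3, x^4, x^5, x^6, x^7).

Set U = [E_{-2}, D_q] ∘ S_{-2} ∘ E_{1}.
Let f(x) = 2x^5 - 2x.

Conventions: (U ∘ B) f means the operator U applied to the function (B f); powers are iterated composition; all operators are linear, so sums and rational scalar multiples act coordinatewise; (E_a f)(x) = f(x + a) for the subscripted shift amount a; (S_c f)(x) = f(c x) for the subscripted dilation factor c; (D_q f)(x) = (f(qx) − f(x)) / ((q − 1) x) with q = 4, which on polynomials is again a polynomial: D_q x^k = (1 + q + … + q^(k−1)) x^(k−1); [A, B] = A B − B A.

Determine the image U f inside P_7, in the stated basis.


E_{1} f = 2x^5 + 10x^4 + 20x^3 + 20x^2 + 8x
S_{-2} E_{1} f = -64x^5 + 160x^4 - 160x^3 + 80x^2 - 16x
D_q S_{-2} E_{1} f = -21824x^4 + 13600x^3 - 3360x^2 + 400x - 16
E_{-2} D_q S_{-2} E_{1} f = -21824x^4 + 188192x^3 - 608736x^2 + 875408x - 472240
E_{-2} S_{-2} E_{1} f = -64x^5 + 800x^4 - 4000x^3 + 10000x^2 - 12496x + 6240
D_q E_{-2} S_{-2} E_{1} f = -21824x^4 + 68000x^3 - 84000x^2 + 50000x - 12496
[E_{-2}, D_q] S_{-2} E_{1} f = 120192x^3 - 524736x^2 + 825408x - 459744

the image equals g(x) = 120192x^3 - 524736x^2 + 825408x - 459744


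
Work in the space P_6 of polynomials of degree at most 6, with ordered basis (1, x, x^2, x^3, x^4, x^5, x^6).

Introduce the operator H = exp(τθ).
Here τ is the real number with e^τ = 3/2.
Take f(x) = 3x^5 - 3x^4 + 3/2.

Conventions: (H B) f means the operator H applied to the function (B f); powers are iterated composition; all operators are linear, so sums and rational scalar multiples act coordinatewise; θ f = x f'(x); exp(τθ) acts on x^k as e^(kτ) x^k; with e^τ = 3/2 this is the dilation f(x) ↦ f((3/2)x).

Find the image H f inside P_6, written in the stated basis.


g(x) = (729/32)x^5 - (243/16)x^4 + 3/2

exp(τθ) x^k = e^(kτ) x^k; with e^τ = 3/2 this sends x^k to (3/2)^k x^k
x^4 ↦ 81/16 x^4
x^5 ↦ 243/32 x^5
applying this coordinatewise to f: exp(τθ) f = (729/32)x^5 - (243/16)x^4 + 3/2


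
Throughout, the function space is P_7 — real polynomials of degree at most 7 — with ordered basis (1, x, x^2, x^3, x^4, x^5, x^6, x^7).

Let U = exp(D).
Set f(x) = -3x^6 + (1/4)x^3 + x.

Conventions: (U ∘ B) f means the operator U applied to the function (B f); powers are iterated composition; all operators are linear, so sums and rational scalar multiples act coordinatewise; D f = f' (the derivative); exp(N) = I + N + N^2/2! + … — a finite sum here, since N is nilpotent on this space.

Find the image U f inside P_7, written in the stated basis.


g(x) = -3x^6 - 18x^5 - 45x^4 - (239/4)x^3 - (177/4)x^2 - (65/4)x - 7/4

order-1 term: -18x^5 + (3/4)x^2 + 1
order-2 term: -45x^4 + (3/4)x
order-3 term: -60x^3 + 1/4
order-4 term: -45x^2
order-5 term: -18x
order-6 term: -3
the series for exp(D) f terminates at order 6
exp(D) f = -3x^6 - 18x^5 - 45x^4 - (239/4)x^3 - (177/4)x^2 - (65/4)x - 7/4


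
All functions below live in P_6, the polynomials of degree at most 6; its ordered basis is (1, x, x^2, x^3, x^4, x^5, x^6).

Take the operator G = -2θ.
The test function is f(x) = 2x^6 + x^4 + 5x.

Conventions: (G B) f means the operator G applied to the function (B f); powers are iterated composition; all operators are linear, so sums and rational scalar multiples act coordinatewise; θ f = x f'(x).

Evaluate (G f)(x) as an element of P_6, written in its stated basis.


the image equals g(x) = -24x^6 - 8x^4 - 10x

θ f = 12x^6 + 4x^4 + 5x
(-2θ) f = -24x^6 - 8x^4 - 10x


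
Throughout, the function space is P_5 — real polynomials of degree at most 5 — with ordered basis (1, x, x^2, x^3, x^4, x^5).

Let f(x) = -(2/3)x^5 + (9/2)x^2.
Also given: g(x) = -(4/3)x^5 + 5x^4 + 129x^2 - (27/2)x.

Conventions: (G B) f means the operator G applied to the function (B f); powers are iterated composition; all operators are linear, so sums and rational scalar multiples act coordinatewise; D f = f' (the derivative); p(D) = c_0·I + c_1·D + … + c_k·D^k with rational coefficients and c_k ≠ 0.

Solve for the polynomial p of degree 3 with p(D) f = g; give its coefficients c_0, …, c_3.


D^0 f = -(2/3)x^5 + (9/2)x^2
D^1 f = -(10/3)x^4 + 9x
D^2 f = -(40/3)x^3 + 9
D^3 f = -40x^2
matching coefficients of g against c_0 f + c_1 Df + … from the top degree down determines the c_i
solution: c_0 = 2, c_1 = -3/2, c_2 = 0, c_3 = -3

p(D) = 2·I − (3/2)·D − 3·D^3, i.e. c_0 = 2, c_1 = -3/2, c_2 = 0, c_3 = -3


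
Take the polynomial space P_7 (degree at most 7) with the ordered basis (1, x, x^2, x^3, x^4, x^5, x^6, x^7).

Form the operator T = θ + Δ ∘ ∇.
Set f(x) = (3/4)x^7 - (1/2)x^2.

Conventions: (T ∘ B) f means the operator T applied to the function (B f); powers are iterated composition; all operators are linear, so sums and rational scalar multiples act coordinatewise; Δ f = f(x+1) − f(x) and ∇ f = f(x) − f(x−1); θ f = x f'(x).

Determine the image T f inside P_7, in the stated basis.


θ f = (21/4)x^7 - x^2
∇ f = (21/4)x^6 - (63/4)x^5 + (105/4)x^4 - (105/4)x^3 + (63/4)x^2 - (25/4)x + 5/4
Δ ∇ f = (63/2)x^5 + (105/2)x^3 + (21/2)x - 1
(θ + Δ ∘ ∇) f = (21/4)x^7 + (63/2)x^5 + (105/2)x^3 - x^2 + (21/2)x - 1

g(x) = (21/4)x^7 + (63/2)x^5 + (105/2)x^3 - x^2 + (21/2)x - 1


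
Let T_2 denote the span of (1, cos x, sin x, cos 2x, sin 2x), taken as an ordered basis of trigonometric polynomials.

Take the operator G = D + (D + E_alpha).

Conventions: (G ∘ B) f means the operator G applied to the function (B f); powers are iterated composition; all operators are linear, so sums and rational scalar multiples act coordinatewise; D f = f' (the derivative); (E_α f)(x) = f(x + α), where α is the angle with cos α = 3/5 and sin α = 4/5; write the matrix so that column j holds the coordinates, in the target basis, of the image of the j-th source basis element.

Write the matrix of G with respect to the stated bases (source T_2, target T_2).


the matrix is [[1, 0, 0, 0, 0]; [0, 3/5, 14/5, 0, 0]; [0, -14/5, 3/5, 0, 0]; [0, 0, 0, -7/25, 124/25]; [0, 0, 0, -124/25, -7/25]] (rows listed top to bottom)

image of 1: 1
image of cos x: (3/5)cos x - (14/5)sin x
image of sin x: (14/5)cos x + (3/5)sin x
image of cos 2x: -(7/25)cos 2x - (124/25)sin 2x
image of sin 2x: (124/25)cos 2x - (7/25)sin 2x
each image's coordinates form column j of the matrix


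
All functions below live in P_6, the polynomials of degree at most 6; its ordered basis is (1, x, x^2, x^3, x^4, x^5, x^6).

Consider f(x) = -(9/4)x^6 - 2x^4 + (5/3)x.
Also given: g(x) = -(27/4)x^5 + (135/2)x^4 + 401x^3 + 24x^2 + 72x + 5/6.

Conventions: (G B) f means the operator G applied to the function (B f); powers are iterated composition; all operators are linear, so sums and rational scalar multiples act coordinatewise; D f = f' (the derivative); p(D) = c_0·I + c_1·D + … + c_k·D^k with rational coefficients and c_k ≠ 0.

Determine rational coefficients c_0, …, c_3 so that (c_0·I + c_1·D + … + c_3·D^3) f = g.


p(D) = (1/2)·D − D^2 − (3/2)·D^3, i.e. c_0 = 0, c_1 = 1/2, c_2 = -1, c_3 = -3/2

D^0 f = -(9/4)x^6 - 2x^4 + (5/3)x
D^1 f = -(27/2)x^5 - 8x^3 + 5/3
D^2 f = -(135/2)x^4 - 24x^2
D^3 f = -270x^3 - 48x
matching coefficients of g against c_0 f + c_1 Df + … from the top degree down determines the c_i
solution: c_0 = 0, c_1 = 1/2, c_2 = -1, c_3 = -3/2


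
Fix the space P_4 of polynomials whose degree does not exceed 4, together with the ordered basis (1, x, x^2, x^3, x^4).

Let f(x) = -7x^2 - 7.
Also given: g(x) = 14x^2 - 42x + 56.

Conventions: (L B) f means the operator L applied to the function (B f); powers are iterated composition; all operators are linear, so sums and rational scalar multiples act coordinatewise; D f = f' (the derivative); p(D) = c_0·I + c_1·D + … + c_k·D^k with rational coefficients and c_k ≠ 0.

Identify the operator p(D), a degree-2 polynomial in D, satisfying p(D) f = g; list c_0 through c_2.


p(D) = -2·I + 3·D − 3·D^2, i.e. c_0 = -2, c_1 = 3, c_2 = -3

D^0 f = -7x^2 - 7
D^1 f = -14x
D^2 f = -14
matching coefficients of g against c_0 f + c_1 Df + … from the top degree down determines the c_i
solution: c_0 = -2, c_1 = 3, c_2 = -3


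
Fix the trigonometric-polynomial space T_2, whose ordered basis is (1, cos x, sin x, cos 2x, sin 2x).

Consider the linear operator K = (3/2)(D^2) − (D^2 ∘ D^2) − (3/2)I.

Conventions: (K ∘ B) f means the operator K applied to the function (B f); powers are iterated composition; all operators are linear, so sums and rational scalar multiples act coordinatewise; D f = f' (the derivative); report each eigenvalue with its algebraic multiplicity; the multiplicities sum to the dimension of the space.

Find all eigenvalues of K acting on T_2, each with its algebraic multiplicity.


λ = -47/2 (multiplicity 2), λ = -4 (multiplicity 2), λ = -3/2 (multiplicity 1)

image of 1: -3/2
image of cos x: -4cos x
image of sin x: -4sin x
image of cos 2x: -(47/2)cos 2x
image of sin 2x: -(47/2)sin 2x
the matrix is diagonal; its diagonal is (-3/2, -4, -4, -47/2, -47/2)
for a triangular matrix the eigenvalues are the diagonal entries, with algebraic multiplicity their repetition count


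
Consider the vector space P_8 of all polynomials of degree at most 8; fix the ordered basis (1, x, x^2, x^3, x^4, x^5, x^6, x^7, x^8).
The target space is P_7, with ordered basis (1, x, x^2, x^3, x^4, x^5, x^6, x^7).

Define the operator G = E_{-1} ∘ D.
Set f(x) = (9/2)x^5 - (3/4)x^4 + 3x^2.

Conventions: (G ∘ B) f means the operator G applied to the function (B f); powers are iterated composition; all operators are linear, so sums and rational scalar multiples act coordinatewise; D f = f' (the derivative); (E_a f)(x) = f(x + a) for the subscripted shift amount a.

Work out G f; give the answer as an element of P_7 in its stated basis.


D f = (45/2)x^4 - 3x^3 + 6x
E_{-1} D f = (45/2)x^4 - 93x^3 + 144x^2 - 93x + 39/2

g(x) = (45/2)x^4 - 93x^3 + 144x^2 - 93x + 39/2


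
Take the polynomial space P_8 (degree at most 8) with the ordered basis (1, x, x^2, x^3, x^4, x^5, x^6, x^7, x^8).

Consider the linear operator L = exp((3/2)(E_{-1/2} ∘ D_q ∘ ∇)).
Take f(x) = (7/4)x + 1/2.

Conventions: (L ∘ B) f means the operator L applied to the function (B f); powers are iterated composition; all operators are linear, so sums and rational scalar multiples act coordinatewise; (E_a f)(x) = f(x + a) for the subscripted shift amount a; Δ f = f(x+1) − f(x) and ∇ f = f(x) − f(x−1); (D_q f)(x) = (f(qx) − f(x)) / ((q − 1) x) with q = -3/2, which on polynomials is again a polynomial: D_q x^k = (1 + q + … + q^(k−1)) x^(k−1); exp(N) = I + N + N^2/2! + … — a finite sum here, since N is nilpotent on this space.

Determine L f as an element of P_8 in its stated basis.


the series for exp((3/2)(E_{-1/2} ∘ D_q ∘ ∇)) f terminates at order 0
exp((3/2)(E_{-1/2} ∘ D_q ∘ ∇)) f = (7/4)x + 1/2

the result is g(x) = (7/4)x + 1/2


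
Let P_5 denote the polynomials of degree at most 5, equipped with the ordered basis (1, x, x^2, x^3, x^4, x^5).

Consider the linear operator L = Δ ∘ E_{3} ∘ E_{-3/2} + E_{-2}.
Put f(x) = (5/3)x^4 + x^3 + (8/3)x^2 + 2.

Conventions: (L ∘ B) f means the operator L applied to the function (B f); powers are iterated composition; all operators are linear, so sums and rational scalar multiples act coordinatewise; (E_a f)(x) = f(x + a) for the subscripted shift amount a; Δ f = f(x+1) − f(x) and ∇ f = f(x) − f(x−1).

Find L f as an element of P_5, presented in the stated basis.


the image equals g(x) = (5/3)x^4 - (17/3)x^3 + (239/3)x^2 + 47x + 1331/12

E_{-3/2} f = (5/3)x^4 - 9x^3 + (62/3)x^2 - (95/4)x + 209/16
E_{3} E_{-3/2} f = (5/3)x^4 + 11x^3 + (89/3)x^2 + (149/4)x + 317/16
Δ E_{3} E_{-3/2} f = (20/3)x^3 + 43x^2 + 99x + 955/12
E_{-2} f = (5/3)x^4 - (37/3)x^3 + (110/3)x^2 - 52x + 94/3
(Δ ∘ E_{3} ∘ E_{-3/2} + E_{-2}) f = (5/3)x^4 - (17/3)x^3 + (239/3)x^2 + 47x + 1331/12


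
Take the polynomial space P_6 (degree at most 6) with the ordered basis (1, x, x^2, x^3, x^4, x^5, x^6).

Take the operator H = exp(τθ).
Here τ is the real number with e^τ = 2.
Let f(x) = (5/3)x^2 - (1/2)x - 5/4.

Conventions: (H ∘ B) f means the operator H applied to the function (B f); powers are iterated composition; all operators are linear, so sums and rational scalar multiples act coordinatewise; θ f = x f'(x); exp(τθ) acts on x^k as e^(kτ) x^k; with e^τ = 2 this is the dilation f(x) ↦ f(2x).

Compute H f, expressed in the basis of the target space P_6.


exp(τθ) x^k = e^(kτ) x^k; with e^τ = 2 this sends x^k to 2^k x^k
x ↦ 2 x
x^2 ↦ 4 x^2
applying this coordinatewise to f: exp(τθ) f = (20/3)x^2 - x - 5/4

the image equals g(x) = (20/3)x^2 - x - 5/4


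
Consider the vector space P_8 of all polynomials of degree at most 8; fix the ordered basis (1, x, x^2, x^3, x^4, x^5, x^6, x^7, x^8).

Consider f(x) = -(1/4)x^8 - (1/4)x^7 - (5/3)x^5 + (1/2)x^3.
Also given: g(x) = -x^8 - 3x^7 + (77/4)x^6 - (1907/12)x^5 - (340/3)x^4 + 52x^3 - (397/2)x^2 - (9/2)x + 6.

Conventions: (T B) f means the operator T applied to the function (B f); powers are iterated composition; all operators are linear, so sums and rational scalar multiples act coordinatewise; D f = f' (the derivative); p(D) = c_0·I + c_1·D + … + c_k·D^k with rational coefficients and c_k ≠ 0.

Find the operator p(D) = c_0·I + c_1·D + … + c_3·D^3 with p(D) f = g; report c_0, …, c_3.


D^0 f = -(1/4)x^8 - (1/4)x^7 - (5/3)x^5 + (1/2)x^3
D^1 f = -2x^7 - (7/4)x^6 - (25/3)x^4 + (3/2)x^2
D^2 f = -14x^6 - (21/2)x^5 - (100/3)x^3 + 3x
D^3 f = -84x^5 - (105/2)x^4 - 100x^2 + 3
matching coefficients of g against c_0 f + c_1 Df + … from the top degree down determines the c_i
solution: c_0 = 4, c_1 = 1, c_2 = -3/2, c_3 = 2

p(D) = 4·I + D − (3/2)·D^2 + 2·D^3, i.e. c_0 = 4, c_1 = 1, c_2 = -3/2, c_3 = 2


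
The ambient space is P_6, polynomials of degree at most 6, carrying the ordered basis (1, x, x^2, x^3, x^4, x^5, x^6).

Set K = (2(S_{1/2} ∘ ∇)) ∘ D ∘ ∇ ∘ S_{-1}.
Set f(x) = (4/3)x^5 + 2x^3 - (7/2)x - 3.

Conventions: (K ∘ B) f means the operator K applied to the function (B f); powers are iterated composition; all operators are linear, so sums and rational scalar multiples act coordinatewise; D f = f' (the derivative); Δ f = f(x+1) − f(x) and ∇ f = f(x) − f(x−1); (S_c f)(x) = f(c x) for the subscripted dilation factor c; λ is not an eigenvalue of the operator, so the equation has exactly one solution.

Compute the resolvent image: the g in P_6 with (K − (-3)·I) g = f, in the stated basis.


g(x) = (4/9)x^5 + (2/3)x^3 + (40/9)x^2 - (341/18)x + 605/27

write g with unknown coordinates in the stated basis and equate coefficients in (K − (-3)·I) g = f
solving from the highest basis element down gives g = (4/9)x^5 + (2/3)x^3 + (40/9)x^2 - (341/18)x + 605/27
check: K g = -(40/3)x^2 + (160/3)x - 632/9
so K g − (-3)·g = (4/3)x^5 + 2x^3 - (7/2)x - 3 = f ✓


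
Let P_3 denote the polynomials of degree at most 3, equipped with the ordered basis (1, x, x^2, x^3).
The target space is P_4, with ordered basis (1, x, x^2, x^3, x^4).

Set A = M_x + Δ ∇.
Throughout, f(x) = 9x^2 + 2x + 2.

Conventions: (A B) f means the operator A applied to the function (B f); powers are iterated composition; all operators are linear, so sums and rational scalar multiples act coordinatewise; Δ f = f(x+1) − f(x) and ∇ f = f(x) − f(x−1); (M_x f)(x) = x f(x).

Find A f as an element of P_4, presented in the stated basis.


the result is g(x) = 9x^3 + 2x^2 + 2x + 18

M_x f = 9x^3 + 2x^2 + 2x
∇ f = 18x - 7
Δ ∇ f = 18
(M_x + Δ ∇) f = 9x^3 + 2x^2 + 2x + 18


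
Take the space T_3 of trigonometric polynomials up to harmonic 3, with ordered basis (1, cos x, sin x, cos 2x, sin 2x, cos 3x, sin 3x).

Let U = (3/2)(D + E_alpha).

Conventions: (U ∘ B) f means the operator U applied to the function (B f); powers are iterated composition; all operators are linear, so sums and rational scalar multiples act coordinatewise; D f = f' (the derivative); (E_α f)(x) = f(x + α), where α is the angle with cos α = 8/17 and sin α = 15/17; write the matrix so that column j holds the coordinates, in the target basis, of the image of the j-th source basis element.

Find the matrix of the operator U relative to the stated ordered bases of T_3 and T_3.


image of 1: 3/2
image of cos x: (12/17)cos x - (48/17)sin x
image of sin x: (48/17)cos x + (12/17)sin x
image of cos 2x: -(483/578)cos 2x - (1227/289)sin 2x
image of sin 2x: (1227/289)cos 2x - (483/578)sin 2x
image of cos 3x: -(7332/4913)cos 3x - (21366/4913)sin 3x
image of sin 3x: (21366/4913)cos 3x - (7332/4913)sin 3x
each image's coordinates form column j of the matrix

the matrix is [[3/2, 0, 0, 0, 0, 0, 0]; [0, 12/17, 48/17, 0, 0, 0, 0]; [0, -48/17, 12/17, 0, 0, 0, 0]; [0, 0, 0, -483/578, 1227/289, 0, 0]; [0, 0, 0, -1227/289, -483/578, 0, 0]; [0, 0, 0, 0, 0, -7332/4913, 21366/4913]; [0, 0, 0, 0, 0, -21366/4913, -7332/4913]] (rows listed top to bottom)


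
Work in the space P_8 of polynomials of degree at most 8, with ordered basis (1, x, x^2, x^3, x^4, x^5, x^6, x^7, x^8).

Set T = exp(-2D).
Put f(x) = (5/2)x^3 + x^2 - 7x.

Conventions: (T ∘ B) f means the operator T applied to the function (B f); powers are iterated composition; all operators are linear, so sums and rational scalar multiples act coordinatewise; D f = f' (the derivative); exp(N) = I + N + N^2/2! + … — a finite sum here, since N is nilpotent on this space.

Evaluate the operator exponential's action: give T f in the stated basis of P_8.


order-1 term: -15x^2 - 4x + 14
order-2 term: 30x + 4
order-3 term: -20
the series for exp(-2D) f terminates at order 3
exp(-2D) f = (5/2)x^3 - 14x^2 + 19x - 2

the result is g(x) = (5/2)x^3 - 14x^2 + 19x - 2


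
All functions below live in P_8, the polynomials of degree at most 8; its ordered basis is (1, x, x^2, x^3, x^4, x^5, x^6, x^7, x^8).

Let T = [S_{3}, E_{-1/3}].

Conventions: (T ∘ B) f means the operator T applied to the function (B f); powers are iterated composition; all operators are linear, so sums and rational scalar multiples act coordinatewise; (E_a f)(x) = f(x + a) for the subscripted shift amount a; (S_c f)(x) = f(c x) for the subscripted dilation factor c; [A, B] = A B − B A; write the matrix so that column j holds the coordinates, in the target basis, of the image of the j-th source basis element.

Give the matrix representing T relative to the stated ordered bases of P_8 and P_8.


image of 1: 0
image of x: 2/3
image of x^2: 4x - 8/9
image of x^3: 18x^2 - 8x + 26/27
image of x^4: 72x^3 - 48x^2 + (104/9)x - 80/81
image of x^5: 270x^4 - 240x^3 + (260/3)x^2 - (400/27)x + 242/243
image of x^6: 972x^5 - 1080x^4 + 520x^3 - (400/3)x^2 + (484/27)x - 728/729
image of x^7: 3402x^6 - 4536x^5 + 2730x^4 - (2800/3)x^3 + (1694/9)x^2 - (5096/243)x + 2186/2187
image of x^8: 11664x^7 - 18144x^6 + 13104x^5 - 5600x^4 + (13552/9)x^3 - (20384/81)x^2 + (17488/729)x - 6560/6561
each image's coordinates form column j of the matrix

the matrix is [[0, 2/3, -8/9, 26/27, -80/81, 242/243, -728/729, 2186/2187, -6560/6561]; [0, 0, 4, -8, 104/9, -400/27, 484/27, -5096/243, 17488/729]; [0, 0, 0, 18, -48, 260/3, -400/3, 1694/9, -20384/81]; [0, 0, 0, 0, 72, -240, 520, -2800/3, 13552/9]; [0, 0, 0, 0, 0, 270, -1080, 2730, -5600]; [0, 0, 0, 0, 0, 0, 972, -4536, 13104]; [0, 0, 0, 0, 0, 0, 0, 3402, -18144]; [0, 0, 0, 0, 0, 0, 0, 0, 11664]; [0, 0, 0, 0, 0, 0, 0, 0, 0]] (rows listed top to bottom)


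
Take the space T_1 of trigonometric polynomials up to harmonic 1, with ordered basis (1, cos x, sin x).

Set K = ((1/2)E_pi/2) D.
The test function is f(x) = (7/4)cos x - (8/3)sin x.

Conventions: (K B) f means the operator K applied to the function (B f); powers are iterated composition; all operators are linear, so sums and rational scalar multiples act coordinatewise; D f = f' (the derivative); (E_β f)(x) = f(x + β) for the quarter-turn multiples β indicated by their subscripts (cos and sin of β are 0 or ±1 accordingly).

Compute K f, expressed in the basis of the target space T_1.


D f = -(8/3)cos x - (7/4)sin x
E_pi/2 D f = -(7/4)cos x + (8/3)sin x
((1/2)E_pi/2) D f = -(7/8)cos x + (4/3)sin x

the result is g(x) = -(7/8)cos x + (4/3)sin x


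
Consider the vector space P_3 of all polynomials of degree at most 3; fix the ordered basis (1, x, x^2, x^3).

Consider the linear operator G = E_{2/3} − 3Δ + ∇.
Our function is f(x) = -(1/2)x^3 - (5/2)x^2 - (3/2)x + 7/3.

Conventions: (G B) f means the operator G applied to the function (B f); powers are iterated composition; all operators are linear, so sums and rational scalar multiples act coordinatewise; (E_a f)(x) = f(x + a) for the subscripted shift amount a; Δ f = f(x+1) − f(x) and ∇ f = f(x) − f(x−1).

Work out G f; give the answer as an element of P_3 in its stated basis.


E_{2/3} f = -(1/2)x^3 - (7/2)x^2 - (11/2)x + 2/27
Δ f = -(3/2)x^2 - (13/2)x - 9/2
(-3Δ) f = (9/2)x^2 + (39/2)x + 27/2
∇ f = -(3/2)x^2 - (7/2)x + 1/2
(E_{2/3} − 3Δ + ∇) f = -(1/2)x^3 - (1/2)x^2 + (21/2)x + 380/27

the result is g(x) = -(1/2)x^3 - (1/2)x^2 + (21/2)x + 380/27


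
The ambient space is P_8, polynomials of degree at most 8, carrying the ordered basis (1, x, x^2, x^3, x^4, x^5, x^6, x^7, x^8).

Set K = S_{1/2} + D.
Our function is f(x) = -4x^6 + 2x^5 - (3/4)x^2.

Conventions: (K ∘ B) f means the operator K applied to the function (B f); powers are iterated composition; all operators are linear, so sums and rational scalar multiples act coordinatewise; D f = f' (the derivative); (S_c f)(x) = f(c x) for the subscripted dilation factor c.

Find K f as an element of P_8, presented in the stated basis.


S_{1/2} f = -(1/16)x^6 + (1/16)x^5 - (3/16)x^2
D f = -24x^5 + 10x^4 - (3/2)x
(S_{1/2} + D) f = -(1/16)x^6 - (383/16)x^5 + 10x^4 - (3/16)x^2 - (3/2)x

g(x) = -(1/16)x^6 - (383/16)x^5 + 10x^4 - (3/16)x^2 - (3/2)x


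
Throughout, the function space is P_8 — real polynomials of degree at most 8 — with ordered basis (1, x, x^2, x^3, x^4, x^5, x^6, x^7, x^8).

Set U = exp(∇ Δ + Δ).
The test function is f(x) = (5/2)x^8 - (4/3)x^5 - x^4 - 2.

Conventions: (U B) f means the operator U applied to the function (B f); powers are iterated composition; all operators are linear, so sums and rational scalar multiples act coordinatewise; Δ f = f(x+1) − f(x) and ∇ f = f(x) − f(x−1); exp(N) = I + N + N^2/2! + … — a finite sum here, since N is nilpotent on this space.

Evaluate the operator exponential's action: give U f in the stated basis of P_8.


g(x) = (5/2)x^8 + 20x^7 + 280x^6 + (4616/3)x^5 + (27802/3)x^4 + (93068/3)x^3 + (263038/3)x^2 + (405908/3)x + 109684

order-1 term: 20x^7 + 210x^6 + 140x^5 + (1555/3)x^4 + 96x^3 + (536/3)x^2 - 4x + 19/6
order-2 term: 70x^6 + 1260x^5 + 5425x^4 + (18860/3)x^3 + 10444x^2 + (10612/3)x + 2973/2
order-3 term: 140x^5 + 3150x^4 + 20300x^3 + (132260/3)x^2 + 39496x + 58901/3
order-4 term: 175x^4 + 4200x^3 + 29750x^2 + (214180/3)x + 100823/2
order-5 term: 140x^3 + 3150x^2 + 19600x + 99221/3
order-6 term: 70x^2 + 1260x + 4865
order-7 term: 20x + 210
order-8 term: 5/2
the series for exp(∇ Δ + Δ) f terminates at order 8
exp(∇ Δ + Δ) f = (5/2)x^8 + 20x^7 + 280x^6 + (4616/3)x^5 + (27802/3)x^4 + (93068/3)x^3 + (263038/3)x^2 + (405908/3)x + 109684


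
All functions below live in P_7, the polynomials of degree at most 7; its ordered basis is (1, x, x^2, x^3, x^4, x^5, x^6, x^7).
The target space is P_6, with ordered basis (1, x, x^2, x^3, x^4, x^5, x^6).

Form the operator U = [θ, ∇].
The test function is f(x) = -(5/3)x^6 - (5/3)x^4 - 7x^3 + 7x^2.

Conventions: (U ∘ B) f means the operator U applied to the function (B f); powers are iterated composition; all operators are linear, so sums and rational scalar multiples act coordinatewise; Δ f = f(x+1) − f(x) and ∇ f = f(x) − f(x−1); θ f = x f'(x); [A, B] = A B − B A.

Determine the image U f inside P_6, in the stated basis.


∇ f = -10x^5 + 25x^4 - 40x^3 + 14x^2 + (55/3)x - 32/3
θ ∇ f = -50x^5 + 100x^4 - 120x^3 + 28x^2 + (55/3)x
θ f = -10x^6 - (20/3)x^4 - 21x^3 + 14x^2
∇ θ f = -60x^5 + 150x^4 - (680/3)x^3 + 127x^2 + (13/3)x - 55/3
[θ, ∇] f = 10x^5 - 50x^4 + (320/3)x^3 - 99x^2 + 14x + 55/3

the image equals g(x) = 10x^5 - 50x^4 + (320/3)x^3 - 99x^2 + 14x + 55/3


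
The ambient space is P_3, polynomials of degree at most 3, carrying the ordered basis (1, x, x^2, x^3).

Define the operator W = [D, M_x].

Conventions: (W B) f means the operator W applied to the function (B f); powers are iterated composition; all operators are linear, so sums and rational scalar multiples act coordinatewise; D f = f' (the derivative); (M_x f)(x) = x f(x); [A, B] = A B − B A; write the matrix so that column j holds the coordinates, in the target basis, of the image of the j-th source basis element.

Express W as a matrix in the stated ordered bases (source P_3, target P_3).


the matrix is [[1, 0, 0, 0]; [0, 1, 0, 0]; [0, 0, 1, 0]; [0, 0, 0, 1]] (rows listed top to bottom)

image of 1: 1
image of x: x
image of x^2: x^2
image of x^3: x^3
each image's coordinates form column j of the matrix


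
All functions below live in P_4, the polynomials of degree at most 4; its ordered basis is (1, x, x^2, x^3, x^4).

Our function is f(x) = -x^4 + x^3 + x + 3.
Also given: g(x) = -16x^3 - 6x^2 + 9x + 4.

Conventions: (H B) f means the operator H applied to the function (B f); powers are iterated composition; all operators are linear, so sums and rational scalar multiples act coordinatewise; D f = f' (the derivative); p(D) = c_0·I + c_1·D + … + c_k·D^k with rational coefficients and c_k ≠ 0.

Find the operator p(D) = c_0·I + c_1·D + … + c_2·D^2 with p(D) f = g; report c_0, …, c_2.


D^0 f = -x^4 + x^3 + x + 3
D^1 f = -4x^3 + 3x^2 + 1
D^2 f = -12x^2 + 6x
matching coefficients of g against c_0 f + c_1 Df + … from the top degree down determines the c_i
solution: c_0 = 0, c_1 = 4, c_2 = 3/2

p(D) = 4·D + (3/2)·D^2, i.e. c_0 = 0, c_1 = 4, c_2 = 3/2


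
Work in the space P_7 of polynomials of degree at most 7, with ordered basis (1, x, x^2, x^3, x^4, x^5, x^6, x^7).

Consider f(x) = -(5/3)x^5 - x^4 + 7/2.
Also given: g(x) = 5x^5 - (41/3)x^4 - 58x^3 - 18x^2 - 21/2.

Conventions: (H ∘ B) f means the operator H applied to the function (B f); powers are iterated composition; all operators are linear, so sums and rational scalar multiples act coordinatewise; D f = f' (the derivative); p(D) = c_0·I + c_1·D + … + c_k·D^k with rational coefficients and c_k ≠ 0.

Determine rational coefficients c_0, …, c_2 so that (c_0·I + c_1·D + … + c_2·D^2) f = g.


p(D) = -3·I + 2·D + (3/2)·D^2, i.e. c_0 = -3, c_1 = 2, c_2 = 3/2

D^0 f = -(5/3)x^5 - x^4 + 7/2
D^1 f = -(25/3)x^4 - 4x^3
D^2 f = -(100/3)x^3 - 12x^2
matching coefficients of g against c_0 f + c_1 Df + … from the top degree down determines the c_i
solution: c_0 = -3, c_1 = 2, c_2 = 3/2


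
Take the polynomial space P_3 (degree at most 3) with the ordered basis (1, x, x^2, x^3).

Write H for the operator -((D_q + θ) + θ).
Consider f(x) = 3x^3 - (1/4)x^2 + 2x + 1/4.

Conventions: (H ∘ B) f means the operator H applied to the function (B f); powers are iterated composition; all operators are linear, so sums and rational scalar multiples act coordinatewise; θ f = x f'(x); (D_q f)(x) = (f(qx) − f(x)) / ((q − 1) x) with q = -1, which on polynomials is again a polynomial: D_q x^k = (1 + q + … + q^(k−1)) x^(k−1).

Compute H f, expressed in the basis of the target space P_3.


g(x) = -18x^3 - 2x^2 - 4x - 2

D_q f = 3x^2 + 2
θ f = 9x^3 - (1/2)x^2 + 2x
(D_q + θ) f = 9x^3 + (5/2)x^2 + 2x + 2
θ f = 9x^3 - (1/2)x^2 + 2x
((D_q + θ) + θ) f = 18x^3 + 2x^2 + 4x + 2
(-((D_q + θ) + θ)) f = -18x^3 - 2x^2 - 4x - 2


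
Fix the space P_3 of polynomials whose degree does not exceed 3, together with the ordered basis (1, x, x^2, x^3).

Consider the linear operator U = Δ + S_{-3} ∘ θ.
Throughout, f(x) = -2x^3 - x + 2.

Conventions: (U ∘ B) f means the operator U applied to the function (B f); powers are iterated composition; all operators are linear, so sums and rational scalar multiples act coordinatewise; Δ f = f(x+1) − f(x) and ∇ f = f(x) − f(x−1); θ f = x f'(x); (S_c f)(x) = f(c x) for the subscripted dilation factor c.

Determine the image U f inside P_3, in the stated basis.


Δ f = -6x^2 - 6x - 3
θ f = -6x^3 - x
S_{-3} θ f = 162x^3 + 3x
(Δ + S_{-3} ∘ θ) f = 162x^3 - 6x^2 - 3x - 3

the image equals g(x) = 162x^3 - 6x^2 - 3x - 3


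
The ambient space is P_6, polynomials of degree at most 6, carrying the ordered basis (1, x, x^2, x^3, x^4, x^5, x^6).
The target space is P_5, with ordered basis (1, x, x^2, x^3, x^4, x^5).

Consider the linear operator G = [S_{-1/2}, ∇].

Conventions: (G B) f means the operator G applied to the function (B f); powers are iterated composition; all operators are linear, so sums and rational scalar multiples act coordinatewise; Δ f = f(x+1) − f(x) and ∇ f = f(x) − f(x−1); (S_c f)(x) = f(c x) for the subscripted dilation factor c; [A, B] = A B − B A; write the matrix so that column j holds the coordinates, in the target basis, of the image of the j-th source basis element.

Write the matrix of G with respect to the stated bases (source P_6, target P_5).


the matrix is [[0, 3/2, -3/4, 9/8, -15/16, 33/32, -63/64]; [0, 0, -3/2, 9/8, -9/4, 75/32, -99/32]; [0, 0, 0, 9/8, -9/8, 45/16, -225/64]; [0, 0, 0, 0, -3/4, 15/16, -45/16]; [0, 0, 0, 0, 0, 15/32, -45/64]; [0, 0, 0, 0, 0, 0, -9/32]] (rows listed top to bottom)

image of 1: 0
image of x: 3/2
image of x^2: -(3/2)x - 3/4
image of x^3: (9/8)x^2 + (9/8)x + 9/8
image of x^4: -(3/4)x^3 - (9/8)x^2 - (9/4)x - 15/16
image of x^5: (15/32)x^4 + (15/16)x^3 + (45/16)x^2 + (75/32)x + 33/32
image of x^6: -(9/32)x^5 - (45/64)x^4 - (45/16)x^3 - (225/64)x^2 - (99/32)x - 63/64
each image's coordinates form column j of the matrix


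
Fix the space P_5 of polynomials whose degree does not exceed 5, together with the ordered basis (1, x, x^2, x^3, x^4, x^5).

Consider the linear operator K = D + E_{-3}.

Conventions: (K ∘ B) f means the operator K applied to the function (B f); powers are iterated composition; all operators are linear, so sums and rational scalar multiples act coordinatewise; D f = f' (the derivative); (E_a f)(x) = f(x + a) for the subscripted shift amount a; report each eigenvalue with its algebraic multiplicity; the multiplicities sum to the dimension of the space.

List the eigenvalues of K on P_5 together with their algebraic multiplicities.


λ = 1 (multiplicity 6)

image of 1: 1
image of x: x - 2
image of x^2: x^2 - 4x + 9
image of x^3: x^3 - 6x^2 + 27x - 27
image of x^4: x^4 - 8x^3 + 54x^2 - 108x + 81
image of x^5: x^5 - 10x^4 + 90x^3 - 270x^2 + 405x - 243
the matrix is upper triangular; its diagonal is (1, 1, 1, 1, 1, 1)
for a triangular matrix the eigenvalues are the diagonal entries, with algebraic multiplicity their repetition count
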